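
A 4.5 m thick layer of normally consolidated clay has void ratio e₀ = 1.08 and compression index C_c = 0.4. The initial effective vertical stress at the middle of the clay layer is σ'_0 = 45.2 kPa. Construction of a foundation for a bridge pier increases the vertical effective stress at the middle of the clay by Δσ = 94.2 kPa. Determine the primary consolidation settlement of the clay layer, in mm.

S_c ≈ 423 mm

Final effective stress: σ'_f = σ'_0 + Δσ = 45.2 + 94.2 = 139.4 kPa.
Normally consolidated clay, so the full stress increment lies on the virgin compression line:
S_c = C_c·H/(1+e₀)·log₁₀(σ'_f/σ'_0) = 0.4×4.5/(1+1.08)×log₁₀(139.4/45.2)
    = 0.86538 × 0.48912 = 0.4233 m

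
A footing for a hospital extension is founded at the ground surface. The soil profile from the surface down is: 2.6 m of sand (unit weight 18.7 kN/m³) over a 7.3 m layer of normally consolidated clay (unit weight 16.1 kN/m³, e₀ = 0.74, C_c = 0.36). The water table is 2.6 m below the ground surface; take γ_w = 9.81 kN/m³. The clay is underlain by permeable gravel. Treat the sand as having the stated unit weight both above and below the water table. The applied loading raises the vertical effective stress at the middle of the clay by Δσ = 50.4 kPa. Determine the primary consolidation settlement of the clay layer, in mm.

S_c ≈ 350 mm

Mid-depth of clay below the ground surface: z = 2.6 + 7.3/2 = 6.25 m.
Total vertical stress at mid-clay: σ_v = 18.7×2.6 + 16.1×3.65 = 107.38 kPa.
Pore pressure: u = 9.81×(6.25 − 2.6) = 35.806 kPa.
Initial effective stress: σ'_0 = σ_v − u = 107.38 − 35.806 = 71.574 kPa.
Final effective stress: σ'_f = σ'_0 + Δσ = 71.574 + 50.4 = 121.97 kPa.
Normally consolidated clay, so the full stress increment lies on the virgin compression line:
S_c = C_c·H/(1+e₀)·log₁₀(σ'_f/σ'_0) = 0.36×7.3/(1+0.74)×log₁₀(121.97/71.574)
    = 1.5103 × 0.2315 = 0.3496 m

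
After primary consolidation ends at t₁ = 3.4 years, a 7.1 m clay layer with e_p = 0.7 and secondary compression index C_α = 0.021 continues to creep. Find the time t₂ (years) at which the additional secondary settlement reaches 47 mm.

S_s = C_α·H/(1+e_p)·log₁₀(t₂/t₁) ⇒ log₁₀(t₂/t₁) = S_s·(1+e_p)/(C_α·H).
log₁₀(t₂/t₁) = 0.047 × (1+0.7) / (0.021×7.1) = 0.5359
t₂ = t₁ × 10^0.5359 = 3.4 × 3.435 = 11.68 years

t₂ ≈ 11.7 years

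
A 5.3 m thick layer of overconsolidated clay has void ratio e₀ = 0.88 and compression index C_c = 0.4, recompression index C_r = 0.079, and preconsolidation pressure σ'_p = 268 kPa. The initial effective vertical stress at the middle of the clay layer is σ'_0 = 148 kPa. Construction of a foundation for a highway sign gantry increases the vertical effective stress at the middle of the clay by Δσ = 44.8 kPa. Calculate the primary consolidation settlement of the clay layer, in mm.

S_c ≈ 25.6 mm

Final effective stress: σ'_f = 148 + 44.8 = 192.8 kPa.
σ'_f = 192.8 ≤ σ'_p = 268 kPa, so the clay remains overconsolidated and only the recompression index applies:
S_c = C_r·H/(1+e₀)·log₁₀(σ'_f/σ'_0) = 0.079×5.3/1.88×log₁₀(192.8/148)
    = 0.22271 × 0.11485 = 0.02558 m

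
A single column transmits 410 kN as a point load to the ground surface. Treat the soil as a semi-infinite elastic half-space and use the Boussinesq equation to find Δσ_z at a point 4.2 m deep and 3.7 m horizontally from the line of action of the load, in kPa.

Δσ_z ≈ 2.64 kPa

Boussinesq vertical stress below a point load on an elastic half-space:
Δσ_z = 3P/(2πz²) · [1 + (r/z)²]^(−5/2)
r/z = 3.7/4.2 = 0.88095; [1+(r/z)²]^(−5/2) = 0.23787.
Δσ_z = 3×410/(2π×4.2²) × 0.23787 = 11.098 × 0.23787 = 2.64 kPa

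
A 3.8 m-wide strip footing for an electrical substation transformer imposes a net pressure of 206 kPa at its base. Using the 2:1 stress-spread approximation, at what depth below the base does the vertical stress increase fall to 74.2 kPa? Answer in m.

2:1 spreading — at depth z the loaded area has grown by z in each plan dimension:
qB/(B+z) = Δσ_z ⇒ z = qB/Δσ_z − B = 206×3.8/74.2 − 3.8 = 6.75 m

z ≈ 6.75 m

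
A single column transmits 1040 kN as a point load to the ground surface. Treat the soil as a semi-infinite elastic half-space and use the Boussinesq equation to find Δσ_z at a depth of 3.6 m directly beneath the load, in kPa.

Δσ_z ≈ 38.3 kPa

Boussinesq vertical stress below a point load on an elastic half-space:
Δσ_z = 3P/(2πz²) · [1 + (r/z)²]^(−5/2)
r/z = 0/3.6 = 0; [1+(r/z)²]^(−5/2) = 1.
Δσ_z = 3×1040/(2π×3.6²) × 1 = 38.315 × 1 = 38.31 kPa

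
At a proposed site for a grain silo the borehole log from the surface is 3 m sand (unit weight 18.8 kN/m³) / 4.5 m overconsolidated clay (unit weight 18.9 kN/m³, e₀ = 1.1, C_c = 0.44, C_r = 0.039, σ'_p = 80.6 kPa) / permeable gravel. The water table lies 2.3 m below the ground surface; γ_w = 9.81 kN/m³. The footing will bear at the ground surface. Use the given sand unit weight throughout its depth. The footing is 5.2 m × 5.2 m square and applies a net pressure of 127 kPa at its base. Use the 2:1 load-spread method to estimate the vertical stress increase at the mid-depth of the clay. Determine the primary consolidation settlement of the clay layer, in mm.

S_c ≈ 99.3 mm

Mid-depth of clay below the ground surface: z = 3 + 4.5/2 = 5.25 m.
Total vertical stress at mid-clay: σ_v = 18.8×3 + 18.9×2.25 = 98.925 kPa.
Pore pressure: u = 9.81×(5.25 − 2.3) = 28.94 kPa.
Initial effective stress: σ'_0 = σ_v − u = 98.925 − 28.94 = 69.985 kPa.
Stress increase at mid-clay by the 2:1 spreading method:
Δσ = qBL/((B+z)(L+z)) = 127×5.2×5.2/((5.2+5.25)(5.2+5.25)) = 31.447 kPa
Final effective stress: σ'_f = 69.985 + 31.447 = 101.43 kPa.
σ'_f = 101.43 > σ'_p = 80.6 kPa, so the stress path crosses the preconsolidation pressure — recompression up to σ'_p, then virgin compression beyond:
S_c = H/(1+e₀)·[C_r·log₁₀(σ'_p/σ'_0) + C_c·log₁₀(σ'_f/σ'_p)]
    = 4.5/2.1 × [0.039×log₁₀(80.6/69.985) + 0.44×log₁₀(101.43/80.6)]
    = 2.1429 × [0.0023919 + 0.043926] = 0.09925 m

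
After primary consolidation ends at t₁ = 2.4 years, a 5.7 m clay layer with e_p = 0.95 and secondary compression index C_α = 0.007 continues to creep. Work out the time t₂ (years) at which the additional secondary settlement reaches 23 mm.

t₂ ≈ 31.9 years

S_s = C_α·H/(1+e_p)·log₁₀(t₂/t₁) ⇒ log₁₀(t₂/t₁) = S_s·(1+e_p)/(C_α·H).
log₁₀(t₂/t₁) = 0.023 × (1+0.95) / (0.007×5.7) = 1.124
t₂ = t₁ × 10^1.124 = 2.4 × 13.31 = 31.94 years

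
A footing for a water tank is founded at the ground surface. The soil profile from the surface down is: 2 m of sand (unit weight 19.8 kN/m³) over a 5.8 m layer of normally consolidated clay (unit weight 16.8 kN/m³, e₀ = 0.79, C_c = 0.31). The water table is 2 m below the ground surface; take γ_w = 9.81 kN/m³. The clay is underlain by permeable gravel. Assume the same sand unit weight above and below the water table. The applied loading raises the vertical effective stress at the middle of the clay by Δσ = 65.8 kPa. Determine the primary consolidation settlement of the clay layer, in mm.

S_c ≈ 323 mm

Mid-depth of clay below the ground surface: z = 2 + 5.8/2 = 4.9 m.
Total vertical stress at mid-clay: σ_v = 19.8×2 + 16.8×2.9 = 88.32 kPa.
Pore pressure: u = 9.81×(4.9 − 2) = 28.449 kPa.
Initial effective stress: σ'_0 = σ_v − u = 88.32 − 28.449 = 59.871 kPa.
Final effective stress: σ'_f = σ'_0 + Δσ = 59.871 + 65.8 = 125.67 kPa.
Normally consolidated clay, so the full stress increment lies on the virgin compression line:
S_c = C_c·H/(1+e₀)·log₁₀(σ'_f/σ'_0) = 0.31×5.8/(1+0.79)×log₁₀(125.67/59.871)
    = 1.0045 × 0.32202 = 0.3235 m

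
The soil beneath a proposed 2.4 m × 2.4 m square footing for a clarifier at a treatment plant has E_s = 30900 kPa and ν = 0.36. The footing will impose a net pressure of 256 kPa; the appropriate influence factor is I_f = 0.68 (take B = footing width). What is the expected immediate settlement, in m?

S_e ≈ 0.0118 m

Immediate (elastic) settlement: S_e = q·B·(1−ν²)/E_s · I_f.
S_e = 256 × 2.4 × (1 − 0.36²) / 30900 × 0.68
    = 256 × 2.4 × 0.8704 / 30900 × 0.68
    = 0.01177 m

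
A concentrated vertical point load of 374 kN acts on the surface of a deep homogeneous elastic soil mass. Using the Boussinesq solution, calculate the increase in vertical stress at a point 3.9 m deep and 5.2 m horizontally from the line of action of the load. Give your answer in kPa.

Δσ_z ≈ 0.913 kPa

Boussinesq vertical stress below a point load on an elastic half-space:
Δσ_z = 3P/(2πz²) · [1 + (r/z)²]^(−5/2)
r/z = 5.2/3.9 = 1.3333; [1+(r/z)²]^(−5/2) = 0.07776.
Δσ_z = 3×374/(2π×3.9²) × 0.07776 = 11.74 × 0.07776 = 0.9129 kPa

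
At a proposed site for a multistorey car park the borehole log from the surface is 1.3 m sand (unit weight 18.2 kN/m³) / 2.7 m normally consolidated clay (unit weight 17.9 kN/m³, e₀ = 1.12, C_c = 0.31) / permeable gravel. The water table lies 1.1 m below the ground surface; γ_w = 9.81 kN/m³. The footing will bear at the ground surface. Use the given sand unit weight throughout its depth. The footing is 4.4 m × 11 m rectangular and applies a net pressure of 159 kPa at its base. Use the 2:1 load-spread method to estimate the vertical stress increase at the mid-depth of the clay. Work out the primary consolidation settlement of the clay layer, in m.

S_c ≈ 0.212 m

Mid-depth of clay below the ground surface: z = 1.3 + 2.7/2 = 2.65 m.
Total vertical stress at mid-clay: σ_v = 18.2×1.3 + 17.9×1.35 = 47.825 kPa.
Pore pressure: u = 9.81×(2.65 − 1.1) = 15.206 kPa.
Initial effective stress: σ'_0 = σ_v − u = 47.825 − 15.206 = 32.619 kPa.
Stress increase at mid-clay by the 2:1 spreading method:
Δσ = qBL/((B+z)(L+z)) = 159×4.4×11/((4.4+2.65)(11+2.65)) = 79.969 kPa
Final effective stress: σ'_f = σ'_0 + Δσ = 32.619 + 79.969 = 112.59 kPa.
Normally consolidated clay, so the full stress increment lies on the virgin compression line:
S_c = C_c·H/(1+e₀)·log₁₀(σ'_f/σ'_0) = 0.31×2.7/(1+1.12)×log₁₀(112.59/32.619)
    = 0.39481 × 0.53803 = 0.2124 m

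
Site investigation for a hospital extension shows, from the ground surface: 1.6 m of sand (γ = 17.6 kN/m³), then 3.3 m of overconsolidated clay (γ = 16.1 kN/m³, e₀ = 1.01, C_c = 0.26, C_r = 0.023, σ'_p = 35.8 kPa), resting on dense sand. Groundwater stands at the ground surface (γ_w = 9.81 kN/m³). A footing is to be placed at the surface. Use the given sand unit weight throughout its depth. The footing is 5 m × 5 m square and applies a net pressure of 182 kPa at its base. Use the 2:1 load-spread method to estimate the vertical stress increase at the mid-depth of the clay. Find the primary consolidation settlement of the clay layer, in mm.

S_c ≈ 178 mm

Mid-depth of clay below the ground surface: z = 1.6 + 3.3/2 = 3.25 m.
Total vertical stress at mid-clay: σ_v = 17.6×1.6 + 16.1×1.65 = 54.725 kPa.
Pore pressure: u = 9.81×(3.25 − 0) = 31.883 kPa.
Initial effective stress: σ'_0 = σ_v − u = 54.725 − 31.883 = 22.842 kPa.
Stress increase at mid-clay by the 2:1 spreading method:
Δσ = qBL/((B+z)(L+z)) = 182×5×5/((5+3.25)(5+3.25)) = 66.85 kPa
Final effective stress: σ'_f = 22.842 + 66.85 = 89.692 kPa.
σ'_f = 89.692 > σ'_p = 35.8 kPa, so the stress path crosses the preconsolidation pressure — recompression up to σ'_p, then virgin compression beyond:
S_c = H/(1+e₀)·[C_r·log₁₀(σ'_p/σ'_0) + C_c·log₁₀(σ'_f/σ'_p)]
    = 3.3/2.01 × [0.023×log₁₀(35.8/22.842) + 0.26×log₁₀(89.692/35.8)]
    = 1.6418 × [0.0044884 + 0.10371] = 0.1776 m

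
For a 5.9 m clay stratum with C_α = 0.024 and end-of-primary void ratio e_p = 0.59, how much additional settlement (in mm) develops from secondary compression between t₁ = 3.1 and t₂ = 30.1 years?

Secondary compression: S_s = C_α·H/(1+e_p)·log₁₀(t₂/t₁)
S_s = 0.024×5.9/(1+0.59)×log₁₀(30.1/3.1)
    = 0.08906 × 0.9872 = 0.08792 m

S_s ≈ 87.9 mm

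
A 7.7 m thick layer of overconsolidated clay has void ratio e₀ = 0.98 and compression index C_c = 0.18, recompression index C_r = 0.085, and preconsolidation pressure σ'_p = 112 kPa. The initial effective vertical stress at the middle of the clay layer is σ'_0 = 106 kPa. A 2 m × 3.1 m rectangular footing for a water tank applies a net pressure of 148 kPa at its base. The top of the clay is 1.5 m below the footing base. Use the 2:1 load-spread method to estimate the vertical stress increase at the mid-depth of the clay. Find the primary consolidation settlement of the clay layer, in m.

S_c ≈ 0.0308 m

Mid-depth of clay below the footing base: z = 1.5 + 7.7/2 = 5.35 m.
Stress increase at mid-clay by the 2:1 spreading method:
Δσ = qBL/((B+z)(L+z)) = 148×2×3.1/((2+5.35)(3.1+5.35)) = 14.774 kPa
Final effective stress: σ'_f = 106 + 14.774 = 120.77 kPa.
σ'_f = 120.77 > σ'_p = 112 kPa, so the stress path crosses the preconsolidation pressure — recompression up to σ'_p, then virgin compression beyond:
S_c = H/(1+e₀)·[C_r·log₁₀(σ'_p/σ'_0) + C_c·log₁₀(σ'_f/σ'_p)]
    = 7.7/1.98 × [0.085×log₁₀(112/106) + 0.18×log₁₀(120.77/112)]
    = 3.8889 × [0.0020325 + 0.0058934] = 0.03082 m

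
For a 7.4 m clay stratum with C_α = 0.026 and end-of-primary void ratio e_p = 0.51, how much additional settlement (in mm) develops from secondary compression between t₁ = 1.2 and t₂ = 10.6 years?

Secondary compression: S_s = C_α·H/(1+e_p)·log₁₀(t₂/t₁)
S_s = 0.026×7.4/(1+0.51)×log₁₀(10.6/1.2)
    = 0.1274 × 0.9461 = 0.1206 m

S_s ≈ 121 mm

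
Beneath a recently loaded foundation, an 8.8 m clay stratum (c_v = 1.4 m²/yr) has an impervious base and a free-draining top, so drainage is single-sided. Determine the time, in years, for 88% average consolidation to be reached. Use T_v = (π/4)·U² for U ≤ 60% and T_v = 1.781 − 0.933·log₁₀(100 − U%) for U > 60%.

Drainage path length: H_d = H = 8.8 m (single drainage).
U > 60%: T_v = 1.781 − 0.933·log₁₀(100 − 88) = 0.77412.
t = T_v·H_d²/c_v = 0.77412×8.8²/1.4 = 42.82 years.

t ≈ 42.8 years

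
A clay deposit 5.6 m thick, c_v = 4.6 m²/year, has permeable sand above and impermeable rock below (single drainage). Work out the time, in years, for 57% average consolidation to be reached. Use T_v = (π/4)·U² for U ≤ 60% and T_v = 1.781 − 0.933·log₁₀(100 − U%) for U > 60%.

Drainage path length: H_d = H = 5.6 m (single drainage).
U ≤ 60%: T_v = (π/4)·U² = (π/4)×0.57² = 0.25518.
t = T_v·H_d²/c_v = 0.25518×5.6²/4.6 = 1.74 years.

t ≈ 1.74 years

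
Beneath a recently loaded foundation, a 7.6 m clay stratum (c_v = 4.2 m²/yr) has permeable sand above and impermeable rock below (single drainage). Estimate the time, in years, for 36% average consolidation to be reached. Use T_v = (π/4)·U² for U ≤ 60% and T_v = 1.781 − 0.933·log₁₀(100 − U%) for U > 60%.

Drainage path length: H_d = H = 7.6 m (single drainage).
U ≤ 60%: T_v = (π/4)·U² = (π/4)×0.36² = 0.10179.
t = T_v·H_d²/c_v = 0.10179×7.6²/4.2 = 1.4 years.

t ≈ 1.4 years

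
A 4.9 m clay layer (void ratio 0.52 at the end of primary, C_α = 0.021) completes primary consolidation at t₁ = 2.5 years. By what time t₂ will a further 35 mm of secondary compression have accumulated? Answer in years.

S_s = C_α·H/(1+e_p)·log₁₀(t₂/t₁) ⇒ log₁₀(t₂/t₁) = S_s·(1+e_p)/(C_α·H).
log₁₀(t₂/t₁) = 0.035 × (1+0.52) / (0.021×4.9) = 0.517
t₂ = t₁ × 10^0.517 = 2.5 × 3.289 = 8.221 years

t₂ ≈ 8.22 years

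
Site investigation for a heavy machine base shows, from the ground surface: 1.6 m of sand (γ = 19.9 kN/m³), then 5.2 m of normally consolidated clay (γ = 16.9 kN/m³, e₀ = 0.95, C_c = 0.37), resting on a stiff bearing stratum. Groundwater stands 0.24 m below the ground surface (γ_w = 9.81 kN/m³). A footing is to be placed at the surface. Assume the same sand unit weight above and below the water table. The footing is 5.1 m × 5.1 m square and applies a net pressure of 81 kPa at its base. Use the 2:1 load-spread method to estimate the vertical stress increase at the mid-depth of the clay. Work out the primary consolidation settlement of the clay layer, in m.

S_c ≈ 0.217 m

Mid-depth of clay below the ground surface: z = 1.6 + 5.2/2 = 4.2 m.
Total vertical stress at mid-clay: σ_v = 19.9×1.6 + 16.9×2.6 = 75.78 kPa.
Pore pressure: u = 9.81×(4.2 − 0.24) = 38.848 kPa.
Initial effective stress: σ'_0 = σ_v − u = 75.78 − 38.848 = 36.932 kPa.
Stress increase at mid-clay by the 2:1 spreading method:
Δσ = qBL/((B+z)(L+z)) = 81×5.1×5.1/((5.1+4.2)(5.1+4.2)) = 24.359 kPa
Final effective stress: σ'_f = σ'_0 + Δσ = 36.932 + 24.359 = 61.291 kPa.
Normally consolidated clay, so the full stress increment lies on the virgin compression line:
S_c = C_c·H/(1+e₀)·log₁₀(σ'_f/σ'_0) = 0.37×5.2/(1+0.95)×log₁₀(61.291/36.932)
    = 0.98667 × 0.21999 = 0.2171 m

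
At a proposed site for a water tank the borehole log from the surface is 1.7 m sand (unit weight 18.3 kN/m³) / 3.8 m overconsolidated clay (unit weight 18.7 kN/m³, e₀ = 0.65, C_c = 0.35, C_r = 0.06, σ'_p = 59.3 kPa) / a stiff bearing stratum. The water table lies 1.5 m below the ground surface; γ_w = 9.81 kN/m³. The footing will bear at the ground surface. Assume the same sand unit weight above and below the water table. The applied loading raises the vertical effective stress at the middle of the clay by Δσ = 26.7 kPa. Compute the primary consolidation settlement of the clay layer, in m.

S_c ≈ 0.0867 m

Mid-depth of clay below the ground surface: z = 1.7 + 3.8/2 = 3.6 m.
Total vertical stress at mid-clay: σ_v = 18.3×1.7 + 18.7×1.9 = 66.64 kPa.
Pore pressure: u = 9.81×(3.6 − 1.5) = 20.601 kPa.
Initial effective stress: σ'_0 = σ_v − u = 66.64 − 20.601 = 46.039 kPa.
Final effective stress: σ'_f = 46.039 + 26.7 = 72.739 kPa.
σ'_f = 72.739 > σ'_p = 59.3 kPa, so the stress path crosses the preconsolidation pressure — recompression up to σ'_p, then virgin compression beyond:
S_c = H/(1+e₀)·[C_r·log₁₀(σ'_p/σ'_0) + C_c·log₁₀(σ'_f/σ'_p)]
    = 3.8/1.65 × [0.06×log₁₀(59.3/46.039) + 0.35×log₁₀(72.739/59.3)]
    = 2.303 × [0.0065957 + 0.031049] = 0.0867 m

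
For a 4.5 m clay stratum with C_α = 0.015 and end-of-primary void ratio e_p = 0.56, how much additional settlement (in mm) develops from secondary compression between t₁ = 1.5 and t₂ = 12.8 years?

Secondary compression: S_s = C_α·H/(1+e_p)·log₁₀(t₂/t₁)
S_s = 0.015×4.5/(1+0.56)×log₁₀(12.8/1.5)
    = 0.04327 × 0.9311 = 0.04029 m

S_s ≈ 40.3 mm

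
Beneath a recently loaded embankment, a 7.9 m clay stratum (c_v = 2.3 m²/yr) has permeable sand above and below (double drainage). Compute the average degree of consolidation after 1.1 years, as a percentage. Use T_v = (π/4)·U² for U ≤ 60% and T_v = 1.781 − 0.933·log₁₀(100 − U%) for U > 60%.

U ≈ 45.4 %

Drainage path length: H_d = H/2 = 3.95 m (double drainage).
T_v = c_v·t/H_d² = 2.3×1.1/3.95² = 0.16215.
T_v = 0.16215 corresponds to the U ≤ 60% branch:
U = √(4T_v/π) = 0.4544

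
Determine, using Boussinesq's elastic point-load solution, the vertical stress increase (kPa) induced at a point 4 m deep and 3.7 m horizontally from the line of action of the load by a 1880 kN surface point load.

Δσ_z ≈ 12 kPa

Boussinesq vertical stress below a point load on an elastic half-space:
Δσ_z = 3P/(2πz²) · [1 + (r/z)²]^(−5/2)
r/z = 3.7/4 = 0.925; [1+(r/z)²]^(−5/2) = 0.21319.
Δσ_z = 3×1880/(2π×4²) × 0.21319 = 56.102 × 0.21319 = 11.96 kPa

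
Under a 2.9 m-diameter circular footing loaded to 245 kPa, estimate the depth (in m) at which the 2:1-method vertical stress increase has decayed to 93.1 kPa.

2:1 spreading — at depth z the loaded area has grown by z in each plan dimension:
qD²/(D+z)² = Δσ_z ⇒ z = D(√(q/Δσ_z) − 1) = 2.9×(√(245/93.1) − 1) = 1.804 m

z ≈ 1.8 m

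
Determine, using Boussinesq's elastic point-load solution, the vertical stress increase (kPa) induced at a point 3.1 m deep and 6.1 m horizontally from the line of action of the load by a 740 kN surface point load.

Boussinesq vertical stress below a point load on an elastic half-space:
Δσ_z = 3P/(2πz²) · [1 + (r/z)²]^(−5/2)
r/z = 6.1/3.1 = 1.9677; [1+(r/z)²]^(−5/2) = 0.019087.
Δσ_z = 3×740/(2π×3.1²) × 0.019087 = 36.766 × 0.019087 = 0.7018 kPa

Δσ_z ≈ 0.702 kPa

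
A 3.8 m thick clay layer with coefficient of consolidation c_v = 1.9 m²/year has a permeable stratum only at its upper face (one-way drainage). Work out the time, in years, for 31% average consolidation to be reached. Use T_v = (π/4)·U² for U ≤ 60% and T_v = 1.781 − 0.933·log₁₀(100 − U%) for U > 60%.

t ≈ 0.574 years

Drainage path length: H_d = H = 3.8 m (single drainage).
U ≤ 60%: T_v = (π/4)·U² = (π/4)×0.31² = 0.075477.
t = T_v·H_d²/c_v = 0.075477×3.8²/1.9 = 0.5736 years.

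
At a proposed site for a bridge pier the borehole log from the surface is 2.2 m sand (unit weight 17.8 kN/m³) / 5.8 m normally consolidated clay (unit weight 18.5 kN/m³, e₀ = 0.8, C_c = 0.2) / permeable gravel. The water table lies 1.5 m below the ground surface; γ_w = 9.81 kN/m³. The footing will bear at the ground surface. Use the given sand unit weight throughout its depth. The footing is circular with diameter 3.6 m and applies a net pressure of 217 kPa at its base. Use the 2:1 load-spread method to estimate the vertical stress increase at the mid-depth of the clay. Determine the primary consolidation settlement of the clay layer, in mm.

S_c ≈ 140 mm

Mid-depth of clay below the ground surface: z = 2.2 + 5.8/2 = 5.1 m.
Total vertical stress at mid-clay: σ_v = 17.8×2.2 + 18.5×2.9 = 92.81 kPa.
Pore pressure: u = 9.81×(5.1 − 1.5) = 35.316 kPa.
Initial effective stress: σ'_0 = σ_v − u = 92.81 − 35.316 = 57.494 kPa.
Stress increase at mid-clay by the 2:1 spreading method:
Δσ ≈ qD²/(D+z)² = 217×3.6²/(3.6+5.1)² = 37.156 kPa
Final effective stress: σ'_f = σ'_0 + Δσ = 57.494 + 37.156 = 94.65 kPa.
Normally consolidated clay, so the full stress increment lies on the virgin compression line:
S_c = C_c·H/(1+e₀)·log₁₀(σ'_f/σ'_0) = 0.2×5.8/(1+0.8)×log₁₀(94.65/57.494)
    = 0.64444 × 0.2165 = 0.1395 m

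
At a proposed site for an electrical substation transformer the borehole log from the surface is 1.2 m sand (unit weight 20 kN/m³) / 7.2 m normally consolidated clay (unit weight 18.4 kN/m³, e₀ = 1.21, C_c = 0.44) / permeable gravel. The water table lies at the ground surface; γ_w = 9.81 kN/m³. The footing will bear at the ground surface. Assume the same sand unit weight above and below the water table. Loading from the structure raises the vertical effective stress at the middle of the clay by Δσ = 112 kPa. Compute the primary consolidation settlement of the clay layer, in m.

S_c ≈ 0.797 m

Mid-depth of clay below the ground surface: z = 1.2 + 7.2/2 = 4.8 m.
Total vertical stress at mid-clay: σ_v = 20×1.2 + 18.4×3.6 = 90.24 kPa.
Pore pressure: u = 9.81×(4.8 − 0) = 47.088 kPa.
Initial effective stress: σ'_0 = σ_v − u = 90.24 − 47.088 = 43.152 kPa.
Final effective stress: σ'_f = σ'_0 + Δσ = 43.152 + 112 = 155.15 kPa.
Normally consolidated clay, so the full stress increment lies on the virgin compression line:
S_c = C_c·H/(1+e₀)·log₁₀(σ'_f/σ'_0) = 0.44×7.2/(1+1.21)×log₁₀(155.15/43.152)
    = 1.4335 × 0.55575 = 0.7967 m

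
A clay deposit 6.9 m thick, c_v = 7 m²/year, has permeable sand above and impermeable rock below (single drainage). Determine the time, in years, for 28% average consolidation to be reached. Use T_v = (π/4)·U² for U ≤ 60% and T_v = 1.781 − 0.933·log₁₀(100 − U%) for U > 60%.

Drainage path length: H_d = H = 6.9 m (single drainage).
U ≤ 60%: T_v = (π/4)·U² = (π/4)×0.28² = 0.061575.
t = T_v·H_d²/c_v = 0.061575×6.9²/7 = 0.4188 years.

t ≈ 0.419 years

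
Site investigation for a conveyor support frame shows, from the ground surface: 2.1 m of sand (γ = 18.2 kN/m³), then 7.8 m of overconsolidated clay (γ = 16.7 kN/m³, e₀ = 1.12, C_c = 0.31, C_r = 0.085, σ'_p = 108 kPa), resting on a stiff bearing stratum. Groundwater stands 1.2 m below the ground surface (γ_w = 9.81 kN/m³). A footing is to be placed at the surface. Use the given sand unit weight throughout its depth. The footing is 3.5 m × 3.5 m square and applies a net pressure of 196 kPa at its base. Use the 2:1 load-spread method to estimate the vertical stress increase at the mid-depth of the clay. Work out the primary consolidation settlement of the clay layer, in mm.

Mid-depth of clay below the ground surface: z = 2.1 + 7.8/2 = 6 m.
Total vertical stress at mid-clay: σ_v = 18.2×2.1 + 16.7×3.9 = 103.35 kPa.
Pore pressure: u = 9.81×(6 − 1.2) = 47.088 kPa.
Initial effective stress: σ'_0 = σ_v − u = 103.35 − 47.088 = 56.262 kPa.
Stress increase at mid-clay by the 2:1 spreading method:
Δσ = qBL/((B+z)(L+z)) = 196×3.5×3.5/((3.5+6)(3.5+6)) = 26.604 kPa
Final effective stress: σ'_f = 56.262 + 26.604 = 82.866 kPa.
σ'_f = 82.866 ≤ σ'_p = 108 kPa, so the clay remains overconsolidated and only the recompression index applies:
S_c = C_r·H/(1+e₀)·log₁₀(σ'_f/σ'_0) = 0.085×7.8/2.12×log₁₀(82.866/56.262)
    = 0.31273 × 0.16816 = 0.05259 m

S_c ≈ 52.6 mm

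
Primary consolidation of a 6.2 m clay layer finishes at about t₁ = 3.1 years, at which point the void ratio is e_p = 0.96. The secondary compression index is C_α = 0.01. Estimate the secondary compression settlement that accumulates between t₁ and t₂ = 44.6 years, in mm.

S_s ≈ 36.6 mm

Secondary compression: S_s = C_α·H/(1+e_p)·log₁₀(t₂/t₁)
S_s = 0.01×6.2/(1+0.96)×log₁₀(44.6/3.1)
    = 0.03163 × 1.158 = 0.03663 m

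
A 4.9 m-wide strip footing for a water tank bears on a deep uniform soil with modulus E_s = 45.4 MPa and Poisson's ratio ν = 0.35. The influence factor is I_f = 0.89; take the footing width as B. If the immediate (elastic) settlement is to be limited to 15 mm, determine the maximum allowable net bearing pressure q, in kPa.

q ≈ 178 kPa

E_s = 45.4 MPa = 45400 kPa.
S_e = q·B·(1−ν²)/E_s · I_f  ⇒  q = S_e·E_s / (B·(1−ν²)·I_f).
q = 0.015 × 45400 / (4.9 × 0.8775 × 0.89) = 178 kPa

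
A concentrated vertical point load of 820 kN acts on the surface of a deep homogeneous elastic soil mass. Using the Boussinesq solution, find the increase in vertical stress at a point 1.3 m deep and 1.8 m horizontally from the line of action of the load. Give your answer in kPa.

Boussinesq vertical stress below a point load on an elastic half-space:
Δσ_z = 3P/(2πz²) · [1 + (r/z)²]^(−5/2)
r/z = 1.8/1.3 = 1.3846; [1+(r/z)²]^(−5/2) = 0.068802.
Δσ_z = 3×820/(2π×1.3²) × 0.068802 = 231.67 × 0.068802 = 15.94 kPa

Δσ_z ≈ 15.9 kPa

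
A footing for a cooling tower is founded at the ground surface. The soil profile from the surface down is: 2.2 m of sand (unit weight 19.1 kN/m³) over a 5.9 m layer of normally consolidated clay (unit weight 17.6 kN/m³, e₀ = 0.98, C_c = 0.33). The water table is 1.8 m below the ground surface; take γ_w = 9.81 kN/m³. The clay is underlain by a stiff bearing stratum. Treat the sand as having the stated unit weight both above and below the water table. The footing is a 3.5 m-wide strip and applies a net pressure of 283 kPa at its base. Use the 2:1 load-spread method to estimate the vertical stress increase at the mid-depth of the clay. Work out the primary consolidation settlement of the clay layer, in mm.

S_c ≈ 451 mm

Mid-depth of clay below the ground surface: z = 2.2 + 5.9/2 = 5.15 m.
Total vertical stress at mid-clay: σ_v = 19.1×2.2 + 17.6×2.95 = 93.94 kPa.
Pore pressure: u = 9.81×(5.15 − 1.8) = 32.864 kPa.
Initial effective stress: σ'_0 = σ_v − u = 93.94 − 32.864 = 61.076 kPa.
Stress increase at mid-clay by the 2:1 spreading method:
Δσ = qB/(B+z) = 283×3.5/(3.5+5.15) = 114.51 kPa
Final effective stress: σ'_f = σ'_0 + Δσ = 61.076 + 114.51 = 175.59 kPa.
Normally consolidated clay, so the full stress increment lies on the virgin compression line:
S_c = C_c·H/(1+e₀)·log₁₀(σ'_f/σ'_0) = 0.33×5.9/(1+0.98)×log₁₀(175.59/61.076)
    = 0.98333 × 0.45863 = 0.451 m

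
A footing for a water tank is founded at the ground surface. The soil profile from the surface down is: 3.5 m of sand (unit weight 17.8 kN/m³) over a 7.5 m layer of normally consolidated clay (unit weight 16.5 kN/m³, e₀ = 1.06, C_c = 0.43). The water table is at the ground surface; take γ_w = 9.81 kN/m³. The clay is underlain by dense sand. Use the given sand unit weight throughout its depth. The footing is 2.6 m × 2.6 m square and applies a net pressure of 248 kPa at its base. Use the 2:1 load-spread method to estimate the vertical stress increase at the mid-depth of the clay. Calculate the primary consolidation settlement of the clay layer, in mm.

Mid-depth of clay below the ground surface: z = 3.5 + 7.5/2 = 7.25 m.
Total vertical stress at mid-clay: σ_v = 17.8×3.5 + 16.5×3.75 = 124.18 kPa.
Pore pressure: u = 9.81×(7.25 − 0) = 71.123 kPa.
Initial effective stress: σ'_0 = σ_v − u = 124.18 − 71.123 = 53.057 kPa.
Stress increase at mid-clay by the 2:1 spreading method:
Δσ = qBL/((B+z)(L+z)) = 248×2.6×2.6/((2.6+7.25)(2.6+7.25)) = 17.279 kPa
Final effective stress: σ'_f = σ'_0 + Δσ = 53.057 + 17.279 = 70.336 kPa.
Normally consolidated clay, so the full stress increment lies on the virgin compression line:
S_c = C_c·H/(1+e₀)·log₁₀(σ'_f/σ'_0) = 0.43×7.5/(1+1.06)×log₁₀(70.336/53.057)
    = 1.5655 × 0.12243 = 0.1917 m

S_c ≈ 192 mm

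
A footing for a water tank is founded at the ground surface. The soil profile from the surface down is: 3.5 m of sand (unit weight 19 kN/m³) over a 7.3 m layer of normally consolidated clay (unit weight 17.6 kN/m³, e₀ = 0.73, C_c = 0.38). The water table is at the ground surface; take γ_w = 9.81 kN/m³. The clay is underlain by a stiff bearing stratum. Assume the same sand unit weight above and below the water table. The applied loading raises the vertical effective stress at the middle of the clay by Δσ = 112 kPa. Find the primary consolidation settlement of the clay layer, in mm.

Mid-depth of clay below the ground surface: z = 3.5 + 7.3/2 = 7.15 m.
Total vertical stress at mid-clay: σ_v = 19×3.5 + 17.6×3.65 = 130.74 kPa.
Pore pressure: u = 9.81×(7.15 − 0) = 70.142 kPa.
Initial effective stress: σ'_0 = σ_v − u = 130.74 − 70.142 = 60.598 kPa.
Final effective stress: σ'_f = σ'_0 + Δσ = 60.598 + 112 = 172.6 kPa.
Normally consolidated clay, so the full stress increment lies on the virgin compression line:
S_c = C_c·H/(1+e₀)·log₁₀(σ'_f/σ'_0) = 0.38×7.3/(1+0.73)×log₁₀(172.6/60.598)
    = 1.6035 × 0.45458 = 0.7289 m

S_c ≈ 729 mm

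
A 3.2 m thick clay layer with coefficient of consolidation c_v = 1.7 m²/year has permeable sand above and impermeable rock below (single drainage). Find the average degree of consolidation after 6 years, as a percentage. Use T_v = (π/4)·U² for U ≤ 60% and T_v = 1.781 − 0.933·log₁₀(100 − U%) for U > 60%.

U ≈ 93.1 %

Drainage path length: H_d = H = 3.2 m (single drainage).
T_v = c_v·t/H_d² = 1.7×6/3.2² = 0.99609.
T_v = 0.99609 corresponds to the U > 60% branch:
U = 1 − 10^((1.781 − T_v)/0.933)/100 = 0.9306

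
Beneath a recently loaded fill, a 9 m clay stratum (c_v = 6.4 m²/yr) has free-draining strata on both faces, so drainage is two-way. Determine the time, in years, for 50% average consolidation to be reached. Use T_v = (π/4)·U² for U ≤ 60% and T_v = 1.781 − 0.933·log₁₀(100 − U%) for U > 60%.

Drainage path length: H_d = H/2 = 4.5 m (double drainage).
U ≤ 60%: T_v = (π/4)·U² = (π/4)×0.5² = 0.19635.
t = T_v·H_d²/c_v = 0.19635×4.5²/6.4 = 0.6213 years.

t ≈ 0.621 years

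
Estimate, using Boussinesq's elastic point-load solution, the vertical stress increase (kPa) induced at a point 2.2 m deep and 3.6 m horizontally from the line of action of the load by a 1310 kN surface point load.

Boussinesq vertical stress below a point load on an elastic half-space:
Δσ_z = 3P/(2πz²) · [1 + (r/z)²]^(−5/2)
r/z = 3.6/2.2 = 1.6364; [1+(r/z)²]^(−5/2) = 0.038553.
Δσ_z = 3×1310/(2π×2.2²) × 0.038553 = 129.23 × 0.038553 = 4.982 kPa

Δσ_z ≈ 4.98 kPa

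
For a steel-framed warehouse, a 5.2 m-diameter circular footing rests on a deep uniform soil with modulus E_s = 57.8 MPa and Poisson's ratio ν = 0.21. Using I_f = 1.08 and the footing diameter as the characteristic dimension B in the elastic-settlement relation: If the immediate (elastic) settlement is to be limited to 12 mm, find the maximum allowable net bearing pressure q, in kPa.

E_s = 57.8 MPa = 57800 kPa.
S_e = q·B·(1−ν²)/E_s · I_f  ⇒  q = S_e·E_s / (B·(1−ν²)·I_f).
q = 0.012 × 57800 / (5.2 × 0.9559 × 1.08) = 129.2 kPa

q ≈ 129 kPa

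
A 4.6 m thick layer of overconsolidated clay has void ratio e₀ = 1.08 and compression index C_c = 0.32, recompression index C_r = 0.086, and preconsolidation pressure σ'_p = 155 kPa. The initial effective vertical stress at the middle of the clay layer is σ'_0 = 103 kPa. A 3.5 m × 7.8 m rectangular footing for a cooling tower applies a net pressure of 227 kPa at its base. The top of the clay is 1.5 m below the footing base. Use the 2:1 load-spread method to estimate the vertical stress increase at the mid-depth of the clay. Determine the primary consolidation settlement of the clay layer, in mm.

Mid-depth of clay below the footing base: z = 1.5 + 4.6/2 = 3.8 m.
Stress increase at mid-clay by the 2:1 spreading method:
Δσ = qBL/((B+z)(L+z)) = 227×3.5×7.8/((3.5+3.8)(7.8+3.8)) = 73.183 kPa
Final effective stress: σ'_f = 103 + 73.183 = 176.18 kPa.
σ'_f = 176.18 > σ'_p = 155 kPa, so the stress path crosses the preconsolidation pressure — recompression up to σ'_p, then virgin compression beyond:
S_c = H/(1+e₀)·[C_r·log₁₀(σ'_p/σ'_0) + C_c·log₁₀(σ'_f/σ'_p)]
    = 4.6/2.08 × [0.086×log₁₀(155/103) + 0.32×log₁₀(176.18/155)]
    = 2.2115 × [0.015265 + 0.0178] = 0.07312 m

S_c ≈ 73.1 mm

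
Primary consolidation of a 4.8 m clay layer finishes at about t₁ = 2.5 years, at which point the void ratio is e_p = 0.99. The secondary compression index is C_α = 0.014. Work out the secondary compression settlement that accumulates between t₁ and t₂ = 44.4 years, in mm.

S_s ≈ 42.2 mm

Secondary compression: S_s = C_α·H/(1+e_p)·log₁₀(t₂/t₁)
S_s = 0.014×4.8/(1+0.99)×log₁₀(44.4/2.5)
    = 0.03377 × 1.249 = 0.04219 m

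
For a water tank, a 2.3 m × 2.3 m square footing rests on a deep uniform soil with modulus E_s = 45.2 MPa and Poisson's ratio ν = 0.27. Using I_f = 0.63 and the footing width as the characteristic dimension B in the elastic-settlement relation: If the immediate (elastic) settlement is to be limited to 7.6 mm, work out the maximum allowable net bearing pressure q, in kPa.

q ≈ 256 kPa

E_s = 45.2 MPa = 45200 kPa.
S_e = q·B·(1−ν²)/E_s · I_f  ⇒  q = S_e·E_s / (B·(1−ν²)·I_f).
q = 0.0076 × 45200 / (2.3 × 0.9271 × 0.63) = 255.7 kPa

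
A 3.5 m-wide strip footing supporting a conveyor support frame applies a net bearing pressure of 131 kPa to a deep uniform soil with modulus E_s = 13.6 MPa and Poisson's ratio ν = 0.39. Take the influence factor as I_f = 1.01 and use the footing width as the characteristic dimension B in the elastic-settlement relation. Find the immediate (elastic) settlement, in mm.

Immediate (elastic) settlement: S_e = q·B·(1−ν²)/E_s · I_f.
E_s = 13.6 MPa = 13600 kPa.
S_e = 131 × 3.5 × (1 − 0.39²) / 13600 × 1.01
    = 131 × 3.5 × 0.8479 / 13600 × 1.01
    = 0.02887 m = 28.87 mm

S_e ≈ 28.9 mm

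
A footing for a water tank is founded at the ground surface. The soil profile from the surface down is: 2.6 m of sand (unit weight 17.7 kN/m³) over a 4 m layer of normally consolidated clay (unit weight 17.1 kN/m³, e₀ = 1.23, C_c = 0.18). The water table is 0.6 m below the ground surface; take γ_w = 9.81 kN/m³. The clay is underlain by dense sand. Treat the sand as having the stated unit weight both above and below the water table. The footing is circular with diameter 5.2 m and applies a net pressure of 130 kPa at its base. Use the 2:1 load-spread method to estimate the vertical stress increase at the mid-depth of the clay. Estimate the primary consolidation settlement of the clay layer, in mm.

S_c ≈ 89.5 mm

Mid-depth of clay below the ground surface: z = 2.6 + 4/2 = 4.6 m.
Total vertical stress at mid-clay: σ_v = 17.7×2.6 + 17.1×2 = 80.22 kPa.
Pore pressure: u = 9.81×(4.6 − 0.6) = 39.24 kPa.
Initial effective stress: σ'_0 = σ_v − u = 80.22 − 39.24 = 40.98 kPa.
Stress increase at mid-clay by the 2:1 spreading method:
Δσ ≈ qD²/(D+z)² = 130×5.2²/(5.2+4.6)² = 36.601 kPa
Final effective stress: σ'_f = σ'_0 + Δσ = 40.98 + 36.601 = 77.581 kPa.
Normally consolidated clay, so the full stress increment lies on the virgin compression line:
S_c = C_c·H/(1+e₀)·log₁₀(σ'_f/σ'_0) = 0.18×4/(1+1.23)×log₁₀(77.581/40.98)
    = 0.32287 × 0.27718 = 0.08949 m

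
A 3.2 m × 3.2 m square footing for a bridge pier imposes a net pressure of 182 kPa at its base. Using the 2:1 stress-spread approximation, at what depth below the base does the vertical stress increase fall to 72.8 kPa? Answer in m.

2:1 spreading — at depth z the loaded area has grown by z in each plan dimension:
qB²/(B+z)² = Δσ_z ⇒ z = B(√(q/Δσ_z) − 1) = 3.2×(√(182/72.8) − 1) = 1.86 m

z ≈ 1.86 m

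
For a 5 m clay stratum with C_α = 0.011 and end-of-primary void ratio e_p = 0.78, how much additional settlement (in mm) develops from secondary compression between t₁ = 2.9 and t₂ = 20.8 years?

S_s ≈ 26.4 mm

Secondary compression: S_s = C_α·H/(1+e_p)·log₁₀(t₂/t₁)
S_s = 0.011×5/(1+0.78)×log₁₀(20.8/2.9)
    = 0.0309 × 0.8557 = 0.02644 m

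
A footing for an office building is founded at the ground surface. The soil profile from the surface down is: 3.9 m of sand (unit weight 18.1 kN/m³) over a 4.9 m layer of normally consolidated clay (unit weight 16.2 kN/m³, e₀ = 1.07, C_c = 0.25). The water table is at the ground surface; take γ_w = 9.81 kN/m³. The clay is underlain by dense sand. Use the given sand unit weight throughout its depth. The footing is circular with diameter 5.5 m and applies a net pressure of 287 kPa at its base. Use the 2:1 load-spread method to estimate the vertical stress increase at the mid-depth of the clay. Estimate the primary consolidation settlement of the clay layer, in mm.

Mid-depth of clay below the ground surface: z = 3.9 + 4.9/2 = 6.35 m.
Total vertical stress at mid-clay: σ_v = 18.1×3.9 + 16.2×2.45 = 110.28 kPa.
Pore pressure: u = 9.81×(6.35 − 0) = 62.294 kPa.
Initial effective stress: σ'_0 = σ_v − u = 110.28 − 62.294 = 47.986 kPa.
Stress increase at mid-clay by the 2:1 spreading method:
Δσ ≈ qD²/(D+z)² = 287×5.5²/(5.5+6.35)² = 61.826 kPa
Final effective stress: σ'_f = σ'_0 + Δσ = 47.986 + 61.826 = 109.81 kPa.
Normally consolidated clay, so the full stress increment lies on the virgin compression line:
S_c = C_c·H/(1+e₀)·log₁₀(σ'_f/σ'_0) = 0.25×4.9/(1+1.07)×log₁₀(109.81/47.986)
    = 0.59179 × 0.35953 = 0.2128 m

S_c ≈ 213 mm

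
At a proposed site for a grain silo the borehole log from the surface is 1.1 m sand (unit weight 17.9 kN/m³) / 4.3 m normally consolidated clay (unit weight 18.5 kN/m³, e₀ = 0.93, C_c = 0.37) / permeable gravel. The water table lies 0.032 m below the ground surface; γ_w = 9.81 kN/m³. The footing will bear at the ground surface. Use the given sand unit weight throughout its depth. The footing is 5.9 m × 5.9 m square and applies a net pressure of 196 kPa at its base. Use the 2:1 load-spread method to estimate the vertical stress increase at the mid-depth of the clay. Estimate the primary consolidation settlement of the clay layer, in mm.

Mid-depth of clay below the ground surface: z = 1.1 + 4.3/2 = 3.25 m.
Total vertical stress at mid-clay: σ_v = 17.9×1.1 + 18.5×2.15 = 59.465 kPa.
Pore pressure: u = 9.81×(3.25 − 0.032) = 31.569 kPa.
Initial effective stress: σ'_0 = σ_v − u = 59.465 − 31.569 = 27.896 kPa.
Stress increase at mid-clay by the 2:1 spreading method:
Δσ = qBL/((B+z)(L+z)) = 196×5.9×5.9/((5.9+3.25)(5.9+3.25)) = 81.493 kPa
Final effective stress: σ'_f = σ'_0 + Δσ = 27.896 + 81.493 = 109.39 kPa.
Normally consolidated clay, so the full stress increment lies on the virgin compression line:
S_c = C_c·H/(1+e₀)·log₁₀(σ'_f/σ'_0) = 0.37×4.3/(1+0.93)×log₁₀(109.39/27.896)
    = 0.82435 × 0.59344 = 0.4892 m

S_c ≈ 489 mm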